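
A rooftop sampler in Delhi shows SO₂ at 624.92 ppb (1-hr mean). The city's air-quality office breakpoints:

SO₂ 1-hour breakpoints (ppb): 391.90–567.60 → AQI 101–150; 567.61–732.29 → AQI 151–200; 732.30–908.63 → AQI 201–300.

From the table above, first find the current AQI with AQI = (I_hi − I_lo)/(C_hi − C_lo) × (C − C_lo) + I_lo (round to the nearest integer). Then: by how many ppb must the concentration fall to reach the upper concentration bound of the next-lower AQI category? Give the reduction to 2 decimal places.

57.32

SO₂: 624.92 lies in 567.61–732.29, so I_lo=151, I_hi=200, C_lo=567.61, C_hi=732.29.
(200−151)/(732.29−567.61) × (624.92−567.61) + 151 = 49/164.68 × 57.31 + 151 ≈ 168.05 → 168.
Current AQI 168 is in the Unhealthy range (151–200). The next-lower category tops out at AQI 150, whose upper concentration bound is 567.60 ppb.
Reduction needed = 624.92 − 567.60 = 57.32 ppb.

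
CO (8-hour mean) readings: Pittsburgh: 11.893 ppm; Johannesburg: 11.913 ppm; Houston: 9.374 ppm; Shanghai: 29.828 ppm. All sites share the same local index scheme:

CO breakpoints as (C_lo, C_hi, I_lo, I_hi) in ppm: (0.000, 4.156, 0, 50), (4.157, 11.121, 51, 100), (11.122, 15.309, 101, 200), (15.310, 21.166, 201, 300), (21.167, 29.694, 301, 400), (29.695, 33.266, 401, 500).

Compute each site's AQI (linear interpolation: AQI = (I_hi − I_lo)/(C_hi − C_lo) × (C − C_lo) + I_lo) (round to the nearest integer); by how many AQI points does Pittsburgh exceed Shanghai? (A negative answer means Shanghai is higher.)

Pittsburgh: 11.893 ∈ [11.122, 15.309] ↔ index [101, 200].
101 + (11.893−11.122)·(200−101)/(15.309−11.122) = 101 + 0.771·99/4.187 ≈ 119.23, so AQI = 119.
Johannesburg: 11.913 lies in 11.122–15.309, so I_lo=101, I_hi=200, C_lo=11.122, C_hi=15.309.
(200−101)/(15.309−11.122) × (11.913−11.122) + 101 = 99/4.187 × 0.791 + 101 ≈ 119.70 → 120.
Houston 9.374: bracket 4.157–11.121 → index 51–100; slope 49/6.964, offset 5.217.
AQI = 51 + 49/6.964·5.217 ≈ 87.71 ⇒ 88.
Shanghai: 29.828 ∈ [29.695, 33.266] ↔ index [401, 500].
401 + (29.828−29.695)·(500−401)/(33.266−29.695) = 401 + 0.133·99/3.571 ≈ 404.69, so AQI = 405.
AQIs: Pittsburgh=119, Johannesburg=120, Houston=88, Shanghai=405. Pittsburgh (119) − Shanghai (405) = -286.

-286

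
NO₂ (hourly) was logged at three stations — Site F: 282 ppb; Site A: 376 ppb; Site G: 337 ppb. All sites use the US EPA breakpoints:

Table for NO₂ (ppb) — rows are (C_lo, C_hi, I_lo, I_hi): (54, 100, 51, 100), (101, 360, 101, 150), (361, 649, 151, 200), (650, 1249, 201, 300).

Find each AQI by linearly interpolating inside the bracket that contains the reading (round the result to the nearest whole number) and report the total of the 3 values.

435

Site F: 282 lies in 101–360, so I_lo=101, I_hi=150, C_lo=101, C_hi=360.
(150−101)/(360−101) × (282−101) + 101 = 49/259 × 181 + 101 ≈ 135.24 → 135.
Site A: 376 ∈ [361, 649] ↔ index [151, 200].
151 + (376−361)·(200−151)/(649−361) = 151 + 15·49/288 ≈ 153.55, so AQI = 154.
Site G: 337 lies in 101–360, so I_lo=101, I_hi=150, C_lo=101, C_hi=360.
(150−101)/(360−101) × (337−101) + 101 = 49/259 × 236 + 101 ≈ 145.65 → 146.
AQIs: Site F=135, Site A=154, Site G=146. Sum = 135 + 154 + 146 = 435.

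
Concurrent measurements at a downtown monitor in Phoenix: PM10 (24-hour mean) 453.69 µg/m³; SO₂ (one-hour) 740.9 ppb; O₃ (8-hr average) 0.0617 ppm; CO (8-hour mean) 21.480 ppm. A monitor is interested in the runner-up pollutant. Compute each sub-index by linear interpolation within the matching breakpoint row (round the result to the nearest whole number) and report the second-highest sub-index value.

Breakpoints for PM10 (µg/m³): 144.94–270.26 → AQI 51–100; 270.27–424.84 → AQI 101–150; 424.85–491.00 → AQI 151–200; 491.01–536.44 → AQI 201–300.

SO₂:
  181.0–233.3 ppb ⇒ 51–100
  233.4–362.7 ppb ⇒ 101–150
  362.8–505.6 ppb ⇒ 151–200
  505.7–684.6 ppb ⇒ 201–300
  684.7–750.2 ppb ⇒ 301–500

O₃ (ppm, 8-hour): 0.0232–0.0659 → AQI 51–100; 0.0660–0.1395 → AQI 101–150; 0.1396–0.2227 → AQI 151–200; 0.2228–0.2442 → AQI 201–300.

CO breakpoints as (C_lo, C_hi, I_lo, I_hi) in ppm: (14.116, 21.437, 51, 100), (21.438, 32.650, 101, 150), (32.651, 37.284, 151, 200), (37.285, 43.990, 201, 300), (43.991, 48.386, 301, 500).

172

PM10: row 424.85–491.00 (AQI 151–200). (200−151)·(453.69−424.85)/(491.00−424.85) + 151 = 49·28.84/66.15 + 151 ≈ 172.36 → 172.
SO₂ 740.9: bracket 684.7–750.2 → index 301–500; slope 199/65.5, offset 56.2.
AQI = 301 + 199/65.5·56.2 ≈ 471.75 ⇒ 472.
O₃: 0.0617 ∈ [0.0232, 0.0659] ↔ index [51, 100].
51 + (0.0617−0.0232)·(100−51)/(0.0659−0.0232) = 51 + 0.0385·49/0.0427 ≈ 95.18, so AQI = 95.
CO: 21.480 ∈ [21.438, 32.650] ↔ index [101, 150].
101 + (21.480−21.438)·(150−101)/(32.650−21.438) = 101 + 0.042·49/11.212 ≈ 101.18, so AQI = 101.
Sub-indices: PM10→172, SO₂→472, O₃→95, CO→101. Ranked high→low: 472, 172, 101, 95. Second-highest sub-index = 172.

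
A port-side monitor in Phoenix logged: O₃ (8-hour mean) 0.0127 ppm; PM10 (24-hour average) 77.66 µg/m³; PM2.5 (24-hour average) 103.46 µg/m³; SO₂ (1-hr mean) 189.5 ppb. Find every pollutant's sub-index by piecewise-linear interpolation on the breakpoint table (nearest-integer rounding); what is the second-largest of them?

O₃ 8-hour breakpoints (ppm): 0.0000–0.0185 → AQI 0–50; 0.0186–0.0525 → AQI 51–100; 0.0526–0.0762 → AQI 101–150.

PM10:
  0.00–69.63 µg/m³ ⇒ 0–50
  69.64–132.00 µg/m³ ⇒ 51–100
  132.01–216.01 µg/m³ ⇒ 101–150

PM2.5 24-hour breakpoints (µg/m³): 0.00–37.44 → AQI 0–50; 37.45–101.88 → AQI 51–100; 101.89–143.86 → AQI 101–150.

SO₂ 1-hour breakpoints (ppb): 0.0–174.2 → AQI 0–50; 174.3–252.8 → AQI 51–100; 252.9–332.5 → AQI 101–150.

60

O₃: row 0.0000–0.0185 (AQI 0–50). (50−0)·(0.0127−0.0000)/(0.0185−0.0000) + 0 = 50·0.0127/0.0185 + 0 ≈ 34.32 → 34.
PM10: 77.66 lies in 69.64–132.00, so I_lo=51, I_hi=100, C_lo=69.64, C_hi=132.00.
(100−51)/(132.00−69.64) × (77.66−69.64) + 51 = 49/62.36 × 8.02 + 51 ≈ 57.30 → 57.
PM2.5: 103.46 lies in 101.89–143.86, so I_lo=101, I_hi=150, C_lo=101.89, C_hi=143.86.
(150−101)/(143.86−101.89) × (103.46−101.89) + 101 = 49/41.97 × 1.57 + 101 ≈ 102.83 → 103.
SO₂: row 174.3–252.8 (AQI 51–100). (100−51)·(189.5−174.3)/(252.8−174.3) + 51 = 49·15.2/78.5 + 51 ≈ 60.49 → 60.
Sub-indices: O₃→34, PM10→57, PM2.5→103, SO₂→60. Ranked high→low: 103, 60, 57, 34. Second-highest sub-index = 60.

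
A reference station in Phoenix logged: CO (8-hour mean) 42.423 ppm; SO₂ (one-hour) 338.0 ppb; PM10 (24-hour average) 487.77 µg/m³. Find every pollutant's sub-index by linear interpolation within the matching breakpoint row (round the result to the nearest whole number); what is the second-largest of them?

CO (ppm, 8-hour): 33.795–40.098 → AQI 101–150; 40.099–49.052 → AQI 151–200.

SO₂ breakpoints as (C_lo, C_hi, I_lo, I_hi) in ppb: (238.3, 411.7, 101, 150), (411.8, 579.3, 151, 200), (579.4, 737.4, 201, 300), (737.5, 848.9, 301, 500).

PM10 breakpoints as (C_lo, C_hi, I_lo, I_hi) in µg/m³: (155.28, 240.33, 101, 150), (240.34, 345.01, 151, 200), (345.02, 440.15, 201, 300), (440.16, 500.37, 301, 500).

164

CO: 42.423 ∈ [40.099, 49.052] ↔ index [151, 200].
151 + (42.423−40.099)·(200−151)/(49.052−40.099) = 151 + 2.324·49/8.953 ≈ 163.72, so AQI = 164.
SO₂: 338.0 lies in 238.3–411.7, so I_lo=101, I_hi=150, C_lo=238.3, C_hi=411.7.
(150−101)/(411.7−238.3) × (338.0−238.3) + 101 = 49/173.4 × 99.7 + 101 ≈ 129.17 → 129.
PM10 487.77: bracket 440.16–500.37 → index 301–500; slope 199/60.21, offset 47.61.
AQI = 301 + 199/60.21·47.61 ≈ 458.36 ⇒ 458.
Sub-indices: CO→164, SO₂→129, PM10→458. Ranked high→low: 458, 164, 129. Second-highest sub-index = 164.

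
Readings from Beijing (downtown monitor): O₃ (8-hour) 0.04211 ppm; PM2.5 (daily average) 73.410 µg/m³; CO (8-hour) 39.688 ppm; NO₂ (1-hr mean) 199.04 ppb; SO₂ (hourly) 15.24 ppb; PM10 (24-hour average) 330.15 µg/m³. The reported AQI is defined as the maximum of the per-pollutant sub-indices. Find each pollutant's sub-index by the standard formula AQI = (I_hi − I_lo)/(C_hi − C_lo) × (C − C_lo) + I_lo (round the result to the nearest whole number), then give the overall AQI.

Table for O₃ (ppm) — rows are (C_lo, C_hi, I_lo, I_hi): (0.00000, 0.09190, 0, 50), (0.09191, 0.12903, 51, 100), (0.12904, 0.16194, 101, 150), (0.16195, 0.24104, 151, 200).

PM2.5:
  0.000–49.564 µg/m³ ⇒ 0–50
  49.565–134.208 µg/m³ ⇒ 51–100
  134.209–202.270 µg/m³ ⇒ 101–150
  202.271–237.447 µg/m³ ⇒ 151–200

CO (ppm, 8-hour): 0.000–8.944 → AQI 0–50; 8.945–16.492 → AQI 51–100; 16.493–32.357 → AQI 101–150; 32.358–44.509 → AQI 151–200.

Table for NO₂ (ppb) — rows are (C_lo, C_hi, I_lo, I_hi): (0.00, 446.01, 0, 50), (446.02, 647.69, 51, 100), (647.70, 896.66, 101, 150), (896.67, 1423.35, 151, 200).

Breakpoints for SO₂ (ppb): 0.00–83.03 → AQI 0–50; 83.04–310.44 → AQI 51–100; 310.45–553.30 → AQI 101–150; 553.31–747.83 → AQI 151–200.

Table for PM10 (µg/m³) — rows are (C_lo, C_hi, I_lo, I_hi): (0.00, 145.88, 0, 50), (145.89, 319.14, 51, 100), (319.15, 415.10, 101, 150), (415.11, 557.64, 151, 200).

181

O₃ 0.04211: bracket 0.00000–0.09190 → index 0–50; slope 50/0.09190, offset 0.04211.
AQI = 0 + 50/0.09190·0.04211 ≈ 22.91 ⇒ 23.
PM2.5: 73.410 lies in 49.565–134.208, so I_lo=51, I_hi=100, C_lo=49.565, C_hi=134.208.
(100−51)/(134.208−49.565) × (73.410−49.565) + 51 = 49/84.643 × 23.845 + 51 ≈ 64.80 → 65.
CO: 39.688 lies in 32.358–44.509, so I_lo=151, I_hi=200, C_lo=32.358, C_hi=44.509.
(200−151)/(44.509−32.358) × (39.688−32.358) + 151 = 49/12.151 × 7.330 + 151 ≈ 180.56 → 181.
NO₂: 199.04 lies in 0.00–446.01, so I_lo=0, I_hi=50, C_lo=0.00, C_hi=446.01.
(50−0)/(446.01−0.00) × (199.04−0.00) + 0 = 50/446.01 × 199.04 + 0 ≈ 22.31 → 22.
SO₂ 15.24: bracket 0.00–83.03 → index 0–50; slope 50/83.03, offset 15.24.
AQI = 0 + 50/83.03·15.24 ≈ 9.18 ⇒ 9.
PM10: row 319.15–415.10 (AQI 101–150). (150−101)·(330.15−319.15)/(415.10−319.15) + 101 = 49·11.00/95.95 + 101 ≈ 106.62 → 107.
Sub-indices: O₃→23, PM2.5→65, CO→181, NO₂→22, SO₂→9, PM10→107. Overall AQI = max = 181; dominant pollutant is CO.
AQI 181: Unhealthy.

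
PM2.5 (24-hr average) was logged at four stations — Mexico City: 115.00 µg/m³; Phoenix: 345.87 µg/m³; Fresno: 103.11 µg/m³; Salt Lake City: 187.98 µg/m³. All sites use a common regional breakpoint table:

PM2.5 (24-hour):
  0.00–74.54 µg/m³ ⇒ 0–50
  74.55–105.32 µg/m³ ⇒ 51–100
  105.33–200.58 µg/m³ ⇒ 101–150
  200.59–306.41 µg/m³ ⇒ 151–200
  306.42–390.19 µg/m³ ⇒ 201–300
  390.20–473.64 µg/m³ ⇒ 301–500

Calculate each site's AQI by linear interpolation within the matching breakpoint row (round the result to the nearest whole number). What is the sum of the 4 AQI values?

Mexico City: row 105.33–200.58 (AQI 101–150). (150−101)·(115.00−105.33)/(200.58−105.33) + 101 = 49·9.67/95.25 + 101 ≈ 105.97 → 106.
Phoenix: row 306.42–390.19 (AQI 201–300). (300−201)·(345.87−306.42)/(390.19−306.42) + 201 = 99·39.45/83.77 + 201 ≈ 247.62 → 248.
Fresno: 103.11 lies in 74.55–105.32, so I_lo=51, I_hi=100, C_lo=74.55, C_hi=105.32.
(100−51)/(105.32−74.55) × (103.11−74.55) + 51 = 49/30.77 × 28.56 + 51 ≈ 96.48 → 96.
Salt Lake City: 187.98 lies in 105.33–200.58, so I_lo=101, I_hi=150, C_lo=105.33, C_hi=200.58.
(150−101)/(200.58−105.33) × (187.98−105.33) + 101 = 49/95.25 × 82.65 + 101 ≈ 143.52 → 144.
AQIs: Mexico City=106, Phoenix=248, Fresno=96, Salt Lake City=144. Sum = 106 + 248 + 96 + 144 = 594.

594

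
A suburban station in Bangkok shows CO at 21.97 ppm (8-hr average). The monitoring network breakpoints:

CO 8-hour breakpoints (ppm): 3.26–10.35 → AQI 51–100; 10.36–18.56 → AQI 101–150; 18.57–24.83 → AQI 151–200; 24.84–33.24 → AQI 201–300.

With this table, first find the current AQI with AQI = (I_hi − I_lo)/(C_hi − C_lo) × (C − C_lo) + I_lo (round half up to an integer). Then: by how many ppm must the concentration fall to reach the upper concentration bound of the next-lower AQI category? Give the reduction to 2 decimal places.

3.41

CO: 21.97 ∈ [18.57, 24.83] ↔ index [151, 200].
151 + (21.97−18.57)·(200−151)/(24.83−18.57) = 151 + 3.40·49/6.26 ≈ 177.61, so AQI = 178.
Current AQI 178 is in the Unhealthy range (151–200). The next-lower category tops out at AQI 150, whose upper concentration bound is 18.56 ppm.
Reduction needed = 21.97 − 18.56 = 3.41 ppm.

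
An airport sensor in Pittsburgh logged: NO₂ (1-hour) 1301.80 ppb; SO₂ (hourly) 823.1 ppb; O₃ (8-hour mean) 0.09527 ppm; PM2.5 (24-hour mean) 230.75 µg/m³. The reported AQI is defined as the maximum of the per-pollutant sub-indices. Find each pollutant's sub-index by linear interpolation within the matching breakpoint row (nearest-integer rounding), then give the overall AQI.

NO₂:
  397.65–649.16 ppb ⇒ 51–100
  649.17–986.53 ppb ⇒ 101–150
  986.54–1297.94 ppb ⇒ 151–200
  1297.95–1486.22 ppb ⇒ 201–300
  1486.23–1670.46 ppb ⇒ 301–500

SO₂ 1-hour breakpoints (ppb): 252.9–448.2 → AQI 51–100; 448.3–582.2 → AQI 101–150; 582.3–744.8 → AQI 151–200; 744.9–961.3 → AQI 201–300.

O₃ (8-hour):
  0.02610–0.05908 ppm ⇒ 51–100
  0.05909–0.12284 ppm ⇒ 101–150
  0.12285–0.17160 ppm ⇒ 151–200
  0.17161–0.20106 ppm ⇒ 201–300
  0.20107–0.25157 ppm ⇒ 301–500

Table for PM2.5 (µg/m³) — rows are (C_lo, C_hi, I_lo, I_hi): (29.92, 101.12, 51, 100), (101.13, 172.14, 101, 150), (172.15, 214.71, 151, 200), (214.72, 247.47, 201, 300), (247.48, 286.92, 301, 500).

NO₂: row 1297.95–1486.22 (AQI 201–300). (300−201)·(1301.80−1297.95)/(1486.22−1297.95) + 201 = 99·3.85/188.27 + 201 ≈ 203.02 → 203.
SO₂: row 744.9–961.3 (AQI 201–300). (300−201)·(823.1−744.9)/(961.3−744.9) + 201 = 99·78.2/216.4 + 201 ≈ 236.78 → 237.
O₃ 0.09527: bracket 0.05909–0.12284 → index 101–150; slope 49/0.06375, offset 0.03618.
AQI = 101 + 49/0.06375·0.03618 ≈ 128.81 ⇒ 129.
PM2.5: 230.75 ∈ [214.72, 247.47] ↔ index [201, 300].
201 + (230.75−214.72)·(300−201)/(247.47−214.72) = 201 + 16.03·99/32.75 ≈ 249.46, so AQI = 249.
Sub-indices: NO₂→203, SO₂→237, O₃→129, PM2.5→249. Overall AQI = max = 249; dominant pollutant is PM2.5.
AQI 249: Very Unhealthy.

249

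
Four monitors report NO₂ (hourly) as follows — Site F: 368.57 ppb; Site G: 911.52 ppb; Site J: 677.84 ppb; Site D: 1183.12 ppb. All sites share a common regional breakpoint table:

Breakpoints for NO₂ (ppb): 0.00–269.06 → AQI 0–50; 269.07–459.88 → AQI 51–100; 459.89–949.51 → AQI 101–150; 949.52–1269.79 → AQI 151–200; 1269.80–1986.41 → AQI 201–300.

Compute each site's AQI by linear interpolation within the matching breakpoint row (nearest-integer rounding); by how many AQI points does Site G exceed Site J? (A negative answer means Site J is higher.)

23

Site F: row 269.07–459.88 (AQI 51–100). (100−51)·(368.57−269.07)/(459.88−269.07) + 51 = 49·99.50/190.81 + 51 ≈ 76.55 → 77.
Site G: row 459.89–949.51 (AQI 101–150). (150−101)·(911.52−459.89)/(949.51−459.89) + 101 = 49·451.63/489.62 + 101 ≈ 146.20 → 146.
Site J 677.84: bracket 459.89–949.51 → index 101–150; slope 49/489.62, offset 217.95.
AQI = 101 + 49/489.62·217.95 ≈ 122.81 ⇒ 123.
Site D 1183.12: bracket 949.52–1269.79 → index 151–200; slope 49/320.27, offset 233.60.
AQI = 151 + 49/320.27·233.60 ≈ 186.74 ⇒ 187.
AQIs: Site F=77, Site G=146, Site J=123, Site D=187. Site G (146) − Site J (123) = 23.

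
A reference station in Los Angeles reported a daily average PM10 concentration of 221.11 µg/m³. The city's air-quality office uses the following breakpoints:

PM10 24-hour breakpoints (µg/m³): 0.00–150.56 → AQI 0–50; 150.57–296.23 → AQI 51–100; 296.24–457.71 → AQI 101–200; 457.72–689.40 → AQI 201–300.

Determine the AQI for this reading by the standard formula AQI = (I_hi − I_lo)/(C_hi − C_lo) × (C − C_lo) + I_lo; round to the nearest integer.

PM10: 221.11 ∈ [150.57, 296.23] ↔ index [51, 100].
51 + (221.11−150.57)·(100−51)/(296.23−150.57) = 51 + 70.54·49/145.66 ≈ 74.73, so AQI = 75.

75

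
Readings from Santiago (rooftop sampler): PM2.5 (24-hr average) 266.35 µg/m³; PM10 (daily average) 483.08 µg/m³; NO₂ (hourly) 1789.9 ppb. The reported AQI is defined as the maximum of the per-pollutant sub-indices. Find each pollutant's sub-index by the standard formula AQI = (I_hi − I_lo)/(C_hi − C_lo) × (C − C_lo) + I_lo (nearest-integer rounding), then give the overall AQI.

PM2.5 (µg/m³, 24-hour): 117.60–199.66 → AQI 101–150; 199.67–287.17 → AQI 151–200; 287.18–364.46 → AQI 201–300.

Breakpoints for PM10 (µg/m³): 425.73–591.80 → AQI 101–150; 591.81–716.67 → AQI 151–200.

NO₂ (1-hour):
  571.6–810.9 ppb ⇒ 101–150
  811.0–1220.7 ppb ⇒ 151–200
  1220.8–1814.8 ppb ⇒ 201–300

296

PM2.5: 266.35 lies in 199.67–287.17, so I_lo=151, I_hi=200, C_lo=199.67, C_hi=287.17.
(200−151)/(287.17−199.67) × (266.35−199.67) + 151 = 49/87.50 × 66.68 + 151 ≈ 188.34 → 188.
PM10 483.08: bracket 425.73–591.80 → index 101–150; slope 49/166.07, offset 57.35.
AQI = 101 + 49/166.07·57.35 ≈ 117.92 ⇒ 118.
NO₂: 1789.9 ∈ [1220.8, 1814.8] ↔ index [201, 300].
201 + (1789.9−1220.8)·(300−201)/(1814.8−1220.8) = 201 + 569.1·99/594.0 ≈ 295.85, so AQI = 296.
Sub-indices: PM2.5→188, PM10→118, NO₂→296. Overall AQI = max = 296; dominant pollutant is NO₂.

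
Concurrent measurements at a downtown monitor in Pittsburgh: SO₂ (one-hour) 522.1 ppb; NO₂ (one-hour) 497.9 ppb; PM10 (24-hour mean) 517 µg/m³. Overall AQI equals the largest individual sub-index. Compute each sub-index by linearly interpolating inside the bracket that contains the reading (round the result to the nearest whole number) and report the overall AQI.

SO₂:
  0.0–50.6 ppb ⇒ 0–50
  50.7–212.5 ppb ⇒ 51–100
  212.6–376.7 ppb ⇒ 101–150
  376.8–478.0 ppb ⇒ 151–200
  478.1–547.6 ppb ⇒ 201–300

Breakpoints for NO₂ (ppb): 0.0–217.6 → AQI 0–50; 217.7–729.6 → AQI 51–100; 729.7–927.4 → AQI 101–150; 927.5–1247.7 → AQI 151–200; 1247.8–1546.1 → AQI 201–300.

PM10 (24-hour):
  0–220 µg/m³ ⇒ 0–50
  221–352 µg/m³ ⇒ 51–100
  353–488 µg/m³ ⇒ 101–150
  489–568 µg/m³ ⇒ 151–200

SO₂: 522.1 lies in 478.1–547.6, so I_lo=201, I_hi=300, C_lo=478.1, C_hi=547.6.
(300−201)/(547.6−478.1) × (522.1−478.1) + 201 = 99/69.5 × 44.0 + 201 ≈ 263.68 → 264.
NO₂: 497.9 lies in 217.7–729.6, so I_lo=51, I_hi=100, C_lo=217.7, C_hi=729.6.
(100−51)/(729.6−217.7) × (497.9−217.7) + 51 = 49/511.9 × 280.2 + 51 ≈ 77.82 → 78.
PM10: 517 lies in 489–568, so I_lo=151, I_hi=200, C_lo=489, C_hi=568.
(200−151)/(568−489) × (517−489) + 151 = 49/79 × 28 + 151 ≈ 168.37 → 168.
Sub-indices: SO₂→264, NO₂→78, PM10→168. Overall AQI = max = 264; dominant pollutant is SO₂.
AQI 264: Very Unhealthy.

264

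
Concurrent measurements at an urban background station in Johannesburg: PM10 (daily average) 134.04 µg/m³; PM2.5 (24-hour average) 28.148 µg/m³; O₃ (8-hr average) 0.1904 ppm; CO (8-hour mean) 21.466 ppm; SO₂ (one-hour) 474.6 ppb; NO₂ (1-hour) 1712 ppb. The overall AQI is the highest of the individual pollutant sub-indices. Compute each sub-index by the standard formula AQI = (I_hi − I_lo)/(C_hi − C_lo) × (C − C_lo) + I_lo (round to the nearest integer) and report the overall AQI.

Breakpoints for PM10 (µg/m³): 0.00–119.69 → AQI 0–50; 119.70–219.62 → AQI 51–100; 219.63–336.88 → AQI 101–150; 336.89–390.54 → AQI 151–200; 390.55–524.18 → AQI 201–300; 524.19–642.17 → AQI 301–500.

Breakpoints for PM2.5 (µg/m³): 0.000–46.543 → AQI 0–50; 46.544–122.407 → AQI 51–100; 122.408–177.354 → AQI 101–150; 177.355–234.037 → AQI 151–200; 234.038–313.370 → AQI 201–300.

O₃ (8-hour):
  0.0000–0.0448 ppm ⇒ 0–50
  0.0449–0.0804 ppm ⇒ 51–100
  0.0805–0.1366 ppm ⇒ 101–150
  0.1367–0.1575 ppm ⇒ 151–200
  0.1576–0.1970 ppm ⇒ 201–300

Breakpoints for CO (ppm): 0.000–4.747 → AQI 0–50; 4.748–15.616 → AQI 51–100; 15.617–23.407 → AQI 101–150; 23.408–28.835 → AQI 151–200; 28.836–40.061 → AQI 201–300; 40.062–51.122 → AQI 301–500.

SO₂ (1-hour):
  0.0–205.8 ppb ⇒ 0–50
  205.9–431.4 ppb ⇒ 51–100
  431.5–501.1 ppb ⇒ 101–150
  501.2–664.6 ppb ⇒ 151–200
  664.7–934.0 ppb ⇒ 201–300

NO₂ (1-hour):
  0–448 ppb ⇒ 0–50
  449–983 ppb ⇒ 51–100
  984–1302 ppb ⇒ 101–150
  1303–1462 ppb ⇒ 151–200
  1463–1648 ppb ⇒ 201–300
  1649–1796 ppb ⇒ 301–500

PM10: 134.04 ∈ [119.70, 219.62] ↔ index [51, 100].
51 + (134.04−119.70)·(100−51)/(219.62−119.70) = 51 + 14.34·49/99.92 ≈ 58.03, so AQI = 58.
PM2.5: 28.148 ∈ [0.000, 46.543] ↔ index [0, 50].
0 + (28.148−0.000)·(50−0)/(46.543−0.000) = 0 + 28.148·50/46.543 ≈ 30.24, so AQI = 30.
O₃: 0.1904 lies in 0.1576–0.1970, so I_lo=201, I_hi=300, C_lo=0.1576, C_hi=0.1970.
(300−201)/(0.1970−0.1576) × (0.1904−0.1576) + 201 = 99/0.0394 × 0.0328 + 201 ≈ 283.42 → 283.
CO: 21.466 ∈ [15.617, 23.407] ↔ index [101, 150].
101 + (21.466−15.617)·(150−101)/(23.407−15.617) = 101 + 5.849·49/7.790 ≈ 137.79, so AQI = 138.
SO₂: 474.6 lies in 431.5–501.1, so I_lo=101, I_hi=150, C_lo=431.5, C_hi=501.1.
(150−101)/(501.1−431.5) × (474.6−431.5) + 101 = 49/69.6 × 43.1 + 101 ≈ 131.34 → 131.
NO₂: 1712 ∈ [1649, 1796] ↔ index [301, 500].
301 + (1712−1649)·(500−301)/(1796−1649) = 301 + 63·199/147 ≈ 386.29, so AQI = 386.
Sub-indices: PM10→58, PM2.5→30, O₃→283, CO→138, SO₂→131, NO₂→386. Overall AQI = max = 386; dominant pollutant is NO₂.
AQI 386: Hazardous.

386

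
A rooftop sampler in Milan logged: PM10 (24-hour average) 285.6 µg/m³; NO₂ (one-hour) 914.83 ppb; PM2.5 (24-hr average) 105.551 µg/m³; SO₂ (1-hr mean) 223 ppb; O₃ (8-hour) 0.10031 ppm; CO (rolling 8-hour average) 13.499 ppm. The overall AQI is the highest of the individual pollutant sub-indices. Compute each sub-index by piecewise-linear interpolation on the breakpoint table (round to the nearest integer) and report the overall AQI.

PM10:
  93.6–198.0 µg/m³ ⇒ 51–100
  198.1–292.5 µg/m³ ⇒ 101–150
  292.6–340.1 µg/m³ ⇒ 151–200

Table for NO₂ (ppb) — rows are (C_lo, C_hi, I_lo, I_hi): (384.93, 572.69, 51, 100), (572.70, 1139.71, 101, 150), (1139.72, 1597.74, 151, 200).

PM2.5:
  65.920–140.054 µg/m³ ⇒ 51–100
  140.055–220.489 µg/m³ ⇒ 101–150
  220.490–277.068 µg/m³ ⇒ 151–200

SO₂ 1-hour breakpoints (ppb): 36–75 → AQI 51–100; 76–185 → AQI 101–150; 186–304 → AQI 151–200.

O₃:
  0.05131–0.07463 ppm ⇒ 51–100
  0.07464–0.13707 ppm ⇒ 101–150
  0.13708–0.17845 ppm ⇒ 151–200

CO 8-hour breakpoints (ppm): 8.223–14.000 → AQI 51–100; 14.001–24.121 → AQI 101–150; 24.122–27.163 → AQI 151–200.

PM10 285.6: bracket 198.1–292.5 → index 101–150; slope 49/94.4, offset 87.5.
AQI = 101 + 49/94.4·87.5 ≈ 146.42 ⇒ 146.
NO₂: row 572.70–1139.71 (AQI 101–150). (150−101)·(914.83−572.70)/(1139.71−572.70) + 101 = 49·342.13/567.01 + 101 ≈ 130.57 → 131.
PM2.5: 105.551 ∈ [65.920, 140.054] ↔ index [51, 100].
51 + (105.551−65.920)·(100−51)/(140.054−65.920) = 51 + 39.631·49/74.134 ≈ 77.19, so AQI = 77.
SO₂: row 186–304 (AQI 151–200). (200−151)·(223−186)/(304−186) + 151 = 49·37/118 + 151 ≈ 166.36 → 166.
O₃ 0.10031: bracket 0.07464–0.13707 → index 101–150; slope 49/0.06243, offset 0.02567.
AQI = 101 + 49/0.06243·0.02567 ≈ 121.15 ⇒ 121.
CO: 13.499 ∈ [8.223, 14.000] ↔ index [51, 100].
51 + (13.499−8.223)·(100−51)/(14.000−8.223) = 51 + 5.276·49/5.777 ≈ 95.75, so AQI = 96.
Sub-indices: PM10→146, NO₂→131, PM2.5→77, SO₂→166, O₃→121, CO→96. Overall AQI = max = 166; dominant pollutant is SO₂.
AQI 166: Unhealthy.

166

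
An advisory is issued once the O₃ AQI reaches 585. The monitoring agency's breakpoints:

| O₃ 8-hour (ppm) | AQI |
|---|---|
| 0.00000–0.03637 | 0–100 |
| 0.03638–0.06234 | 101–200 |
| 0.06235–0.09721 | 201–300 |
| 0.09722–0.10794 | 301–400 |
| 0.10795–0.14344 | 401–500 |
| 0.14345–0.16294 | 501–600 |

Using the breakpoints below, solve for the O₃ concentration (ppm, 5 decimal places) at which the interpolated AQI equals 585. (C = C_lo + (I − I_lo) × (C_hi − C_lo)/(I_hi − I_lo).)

0.15999

AQI 585 lies in the 501–600 band, which corresponds to 0.14345–0.16294 ppm.
C = 0.14345 + (585−501)×(0.16294−0.14345)/(600−501) = 0.14345 + 84×0.01949/99 ≈ 0.1599870 ppm → 0.15999 ppm to 5 dp.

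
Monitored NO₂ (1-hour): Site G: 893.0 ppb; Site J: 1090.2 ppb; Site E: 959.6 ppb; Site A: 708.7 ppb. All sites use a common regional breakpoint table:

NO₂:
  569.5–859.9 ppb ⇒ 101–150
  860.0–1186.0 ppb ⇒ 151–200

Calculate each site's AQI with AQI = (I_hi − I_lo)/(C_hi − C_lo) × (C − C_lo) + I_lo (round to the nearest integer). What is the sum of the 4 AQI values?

Site G: 893.0 ∈ [860.0, 1186.0] ↔ index [151, 200].
151 + (893.0−860.0)·(200−151)/(1186.0−860.0) = 151 + 33.0·49/326.0 ≈ 155.96, so AQI = 156.
Site J: 1090.2 ∈ [860.0, 1186.0] ↔ index [151, 200].
151 + (1090.2−860.0)·(200−151)/(1186.0−860.0) = 151 + 230.2·49/326.0 ≈ 185.60, so AQI = 186.
Site E: row 860.0–1186.0 (AQI 151–200). (200−151)·(959.6−860.0)/(1186.0−860.0) + 151 = 49·99.6/326.0 + 151 ≈ 165.97 → 166.
Site A: 708.7 ∈ [569.5, 859.9] ↔ index [101, 150].
101 + (708.7−569.5)·(150−101)/(859.9−569.5) = 101 + 139.2·49/290.4 ≈ 124.49, so AQI = 124.
AQIs: Site G=156, Site J=186, Site E=166, Site A=124. Sum = 156 + 186 + 166 + 124 = 632.

632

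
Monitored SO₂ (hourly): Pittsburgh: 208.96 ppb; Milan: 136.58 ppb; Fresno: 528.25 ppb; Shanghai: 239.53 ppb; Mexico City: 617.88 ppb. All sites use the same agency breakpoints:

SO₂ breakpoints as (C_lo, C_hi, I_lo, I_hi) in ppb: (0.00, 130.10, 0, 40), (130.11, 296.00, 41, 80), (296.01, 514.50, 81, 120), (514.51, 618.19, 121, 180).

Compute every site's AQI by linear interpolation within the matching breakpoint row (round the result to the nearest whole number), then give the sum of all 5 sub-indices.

Pittsburgh: 208.96 ∈ [130.11, 296.00] ↔ index [41, 80].
41 + (208.96−130.11)·(80−41)/(296.00−130.11) = 41 + 78.85·39/165.89 ≈ 59.54, so AQI = 60.
Milan: 136.58 lies in 130.11–296.00, so I_lo=41, I_hi=80, C_lo=130.11, C_hi=296.00.
(80−41)/(296.00−130.11) × (136.58−130.11) + 41 = 39/165.89 × 6.47 + 41 ≈ 42.52 → 43.
Fresno: 528.25 lies in 514.51–618.19, so I_lo=121, I_hi=180, C_lo=514.51, C_hi=618.19.
(180−121)/(618.19−514.51) × (528.25−514.51) + 121 = 59/103.68 × 13.74 + 121 ≈ 128.82 → 129.
Shanghai: row 130.11–296.00 (AQI 41–80). (80−41)·(239.53−130.11)/(296.00−130.11) + 41 = 39·109.42/165.89 + 41 ≈ 66.72 → 67.
Mexico City 617.88: bracket 514.51–618.19 → index 121–180; slope 59/103.68, offset 103.37.
AQI = 121 + 59/103.68·103.37 ≈ 179.82 ⇒ 180.
AQIs: Pittsburgh=60, Milan=43, Fresno=129, Shanghai=67, Mexico City=180. Sum = 60 + 43 + 129 + 67 + 180 = 479.

479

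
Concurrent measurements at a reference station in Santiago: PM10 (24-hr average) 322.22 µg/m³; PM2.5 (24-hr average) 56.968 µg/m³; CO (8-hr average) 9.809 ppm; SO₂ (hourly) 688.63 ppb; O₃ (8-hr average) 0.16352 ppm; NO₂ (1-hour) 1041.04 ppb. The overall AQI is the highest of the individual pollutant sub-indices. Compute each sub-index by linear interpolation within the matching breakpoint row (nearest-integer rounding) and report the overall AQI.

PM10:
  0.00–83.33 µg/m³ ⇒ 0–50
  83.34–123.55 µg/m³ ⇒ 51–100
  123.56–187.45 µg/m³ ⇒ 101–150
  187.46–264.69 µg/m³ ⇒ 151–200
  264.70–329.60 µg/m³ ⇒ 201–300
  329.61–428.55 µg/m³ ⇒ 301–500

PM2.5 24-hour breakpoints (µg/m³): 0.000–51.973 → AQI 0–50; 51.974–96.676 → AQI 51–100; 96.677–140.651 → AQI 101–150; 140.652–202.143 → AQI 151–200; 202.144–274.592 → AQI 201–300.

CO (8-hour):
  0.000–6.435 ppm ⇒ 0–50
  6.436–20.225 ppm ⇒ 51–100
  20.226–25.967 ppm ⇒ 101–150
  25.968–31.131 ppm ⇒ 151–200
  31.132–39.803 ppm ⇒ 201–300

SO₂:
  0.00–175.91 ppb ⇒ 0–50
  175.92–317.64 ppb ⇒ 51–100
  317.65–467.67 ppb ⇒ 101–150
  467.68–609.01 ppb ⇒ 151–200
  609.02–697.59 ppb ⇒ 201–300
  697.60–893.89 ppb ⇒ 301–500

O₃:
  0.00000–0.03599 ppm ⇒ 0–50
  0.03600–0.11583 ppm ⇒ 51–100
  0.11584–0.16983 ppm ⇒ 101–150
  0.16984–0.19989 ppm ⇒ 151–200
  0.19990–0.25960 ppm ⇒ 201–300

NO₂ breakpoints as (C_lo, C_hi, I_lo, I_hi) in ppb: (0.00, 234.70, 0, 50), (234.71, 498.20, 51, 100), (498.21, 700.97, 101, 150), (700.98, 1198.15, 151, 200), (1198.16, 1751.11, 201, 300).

290

PM10: row 264.70–329.60 (AQI 201–300). (300−201)·(322.22−264.70)/(329.60−264.70) + 201 = 99·57.52/64.90 + 201 ≈ 288.74 → 289.
PM2.5: 56.968 ∈ [51.974, 96.676] ↔ index [51, 100].
51 + (56.968−51.974)·(100−51)/(96.676−51.974) = 51 + 4.994·49/44.702 ≈ 56.47, so AQI = 56.
CO: row 6.436–20.225 (AQI 51–100). (100−51)·(9.809−6.436)/(20.225−6.436) + 51 = 49·3.373/13.789 + 51 ≈ 62.99 → 63.
SO₂ 688.63: bracket 609.02–697.59 → index 201–300; slope 99/88.57, offset 79.61.
AQI = 201 + 99/88.57·79.61 ≈ 289.98 ⇒ 290.
O₃: 0.16352 ∈ [0.11584, 0.16983] ↔ index [101, 150].
101 + (0.16352−0.11584)·(150−101)/(0.16983−0.11584) = 101 + 0.04768·49/0.05399 ≈ 144.27, so AQI = 144.
NO₂: row 700.98–1198.15 (AQI 151–200). (200−151)·(1041.04−700.98)/(1198.15−700.98) + 151 = 49·340.06/497.17 + 151 ≈ 184.52 → 185.
Sub-indices: PM10→289, PM2.5→56, CO→63, SO₂→290, O₃→144, NO₂→185. Overall AQI = max = 290; dominant pollutant is SO₂.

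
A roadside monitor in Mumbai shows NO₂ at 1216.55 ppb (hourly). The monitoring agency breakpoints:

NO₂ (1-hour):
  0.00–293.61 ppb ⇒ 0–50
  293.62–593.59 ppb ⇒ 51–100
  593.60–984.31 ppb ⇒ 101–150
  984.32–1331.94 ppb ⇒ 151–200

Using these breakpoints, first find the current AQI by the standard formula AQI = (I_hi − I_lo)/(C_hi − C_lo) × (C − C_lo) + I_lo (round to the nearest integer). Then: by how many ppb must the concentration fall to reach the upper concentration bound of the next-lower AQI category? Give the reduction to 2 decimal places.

NO₂ 1216.55: bracket 984.32–1331.94 → index 151–200; slope 49/347.62, offset 232.23.
AQI = 151 + 49/347.62·232.23 ≈ 183.73 ⇒ 184.
Current AQI 184 is in the Unhealthy range (151–200). The next-lower category tops out at AQI 150, whose upper concentration bound is 984.31 ppb.
Reduction needed = 1216.55 − 984.31 = 232.24 ppb.

232.24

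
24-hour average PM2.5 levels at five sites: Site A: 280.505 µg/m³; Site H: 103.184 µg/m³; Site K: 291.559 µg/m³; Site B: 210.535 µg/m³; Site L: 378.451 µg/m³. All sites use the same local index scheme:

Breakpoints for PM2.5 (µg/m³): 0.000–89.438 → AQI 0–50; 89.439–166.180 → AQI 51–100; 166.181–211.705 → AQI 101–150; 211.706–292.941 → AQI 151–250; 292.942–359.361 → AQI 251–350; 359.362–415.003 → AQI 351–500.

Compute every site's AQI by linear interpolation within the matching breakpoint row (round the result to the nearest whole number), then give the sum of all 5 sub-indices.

1094

Site A: 280.505 ∈ [211.706, 292.941] ↔ index [151, 250].
151 + (280.505−211.706)·(250−151)/(292.941−211.706) = 151 + 68.799·99/81.235 ≈ 234.84, so AQI = 235.
Site H: row 89.439–166.180 (AQI 51–100). (100−51)·(103.184−89.439)/(166.180−89.439) + 51 = 49·13.745/76.741 + 51 ≈ 59.78 → 60.
Site K: 291.559 lies in 211.706–292.941, so I_lo=151, I_hi=250, C_lo=211.706, C_hi=292.941.
(250−151)/(292.941−211.706) × (291.559−211.706) + 151 = 99/81.235 × 79.853 + 151 ≈ 248.32 → 248.
Site B: row 166.181–211.705 (AQI 101–150). (150−101)·(210.535−166.181)/(211.705−166.181) + 101 = 49·44.354/45.524 + 101 ≈ 148.74 → 149.
Site L: 378.451 lies in 359.362–415.003, so I_lo=351, I_hi=500, C_lo=359.362, C_hi=415.003.
(500−351)/(415.003−359.362) × (378.451−359.362) + 351 = 149/55.641 × 19.089 + 351 ≈ 402.12 → 402.
AQIs: Site A=235, Site H=60, Site K=248, Site B=149, Site L=402. Sum = 235 + 60 + 248 + 149 + 402 = 1094.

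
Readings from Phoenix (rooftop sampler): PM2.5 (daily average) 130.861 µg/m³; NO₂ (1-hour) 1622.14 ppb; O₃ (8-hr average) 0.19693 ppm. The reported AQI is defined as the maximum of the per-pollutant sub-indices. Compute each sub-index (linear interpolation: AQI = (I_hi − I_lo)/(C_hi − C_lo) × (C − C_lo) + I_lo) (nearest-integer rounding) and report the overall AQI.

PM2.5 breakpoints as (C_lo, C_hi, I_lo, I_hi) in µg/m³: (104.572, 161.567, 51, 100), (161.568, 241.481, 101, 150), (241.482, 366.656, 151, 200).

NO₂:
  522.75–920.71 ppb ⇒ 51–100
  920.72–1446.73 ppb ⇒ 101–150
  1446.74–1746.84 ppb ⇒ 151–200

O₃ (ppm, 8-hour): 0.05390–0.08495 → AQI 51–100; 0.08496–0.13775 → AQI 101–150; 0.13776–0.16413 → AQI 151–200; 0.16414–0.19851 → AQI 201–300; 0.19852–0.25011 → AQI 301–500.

PM2.5: 130.861 ∈ [104.572, 161.567] ↔ index [51, 100].
51 + (130.861−104.572)·(100−51)/(161.567−104.572) = 51 + 26.289·49/56.995 ≈ 73.60, so AQI = 74.
NO₂ 1622.14: bracket 1446.74–1746.84 → index 151–200; slope 49/300.10, offset 175.40.
AQI = 151 + 49/300.10·175.40 ≈ 179.64 ⇒ 180.
O₃: 0.19693 ∈ [0.16414, 0.19851] ↔ index [201, 300].
201 + (0.19693−0.16414)·(300−201)/(0.19851−0.16414) = 201 + 0.03279·99/0.03437 ≈ 295.45, so AQI = 295.
Sub-indices: PM2.5→74, NO₂→180, O₃→295. Overall AQI = max = 295; dominant pollutant is O₃.

295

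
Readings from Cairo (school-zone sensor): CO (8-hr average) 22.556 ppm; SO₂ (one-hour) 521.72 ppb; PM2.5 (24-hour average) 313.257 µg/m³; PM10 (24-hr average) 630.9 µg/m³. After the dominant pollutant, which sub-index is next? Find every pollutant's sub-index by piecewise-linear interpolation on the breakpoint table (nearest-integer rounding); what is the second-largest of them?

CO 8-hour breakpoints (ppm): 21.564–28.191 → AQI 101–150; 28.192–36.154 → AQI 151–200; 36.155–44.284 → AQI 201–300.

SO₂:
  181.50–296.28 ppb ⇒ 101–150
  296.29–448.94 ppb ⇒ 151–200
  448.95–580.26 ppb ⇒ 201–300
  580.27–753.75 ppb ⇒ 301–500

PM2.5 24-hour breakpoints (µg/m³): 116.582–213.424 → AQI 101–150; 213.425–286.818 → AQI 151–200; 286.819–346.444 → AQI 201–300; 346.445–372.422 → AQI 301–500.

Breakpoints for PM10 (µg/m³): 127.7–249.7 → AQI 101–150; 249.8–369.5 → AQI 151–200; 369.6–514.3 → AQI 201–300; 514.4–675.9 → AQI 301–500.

256

CO: 22.556 lies in 21.564–28.191, so I_lo=101, I_hi=150, C_lo=21.564, C_hi=28.191.
(150−101)/(28.191−21.564) × (22.556−21.564) + 101 = 49/6.627 × 0.992 + 101 ≈ 108.33 → 108.
SO₂: row 448.95–580.26 (AQI 201–300). (300−201)·(521.72−448.95)/(580.26−448.95) + 201 = 99·72.77/131.31 + 201 ≈ 255.86 → 256.
PM2.5: 313.257 lies in 286.819–346.444, so I_lo=201, I_hi=300, C_lo=286.819, C_hi=346.444.
(300−201)/(346.444−286.819) × (313.257−286.819) + 201 = 99/59.625 × 26.438 + 201 ≈ 244.90 → 245.
PM10: 630.9 lies in 514.4–675.9, so I_lo=301, I_hi=500, C_lo=514.4, C_hi=675.9.
(500−301)/(675.9−514.4) × (630.9−514.4) + 301 = 199/161.5 × 116.5 + 301 ≈ 444.55 → 445.
Sub-indices: CO→108, SO₂→256, PM2.5→245, PM10→445. Ranked high→low: 445, 256, 245, 108. Second-highest sub-index = 256.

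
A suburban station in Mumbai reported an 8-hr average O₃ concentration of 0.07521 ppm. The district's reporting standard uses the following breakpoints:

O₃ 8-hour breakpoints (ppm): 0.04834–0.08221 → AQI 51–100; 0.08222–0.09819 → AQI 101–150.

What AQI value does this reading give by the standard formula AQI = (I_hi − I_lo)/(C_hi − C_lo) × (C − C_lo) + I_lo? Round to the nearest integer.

90

O₃: 0.07521 ∈ [0.04834, 0.08221] ↔ index [51, 100].
51 + (0.07521−0.04834)·(100−51)/(0.08221−0.04834) = 51 + 0.02687·49/0.03387 ≈ 89.87, so AQI = 90.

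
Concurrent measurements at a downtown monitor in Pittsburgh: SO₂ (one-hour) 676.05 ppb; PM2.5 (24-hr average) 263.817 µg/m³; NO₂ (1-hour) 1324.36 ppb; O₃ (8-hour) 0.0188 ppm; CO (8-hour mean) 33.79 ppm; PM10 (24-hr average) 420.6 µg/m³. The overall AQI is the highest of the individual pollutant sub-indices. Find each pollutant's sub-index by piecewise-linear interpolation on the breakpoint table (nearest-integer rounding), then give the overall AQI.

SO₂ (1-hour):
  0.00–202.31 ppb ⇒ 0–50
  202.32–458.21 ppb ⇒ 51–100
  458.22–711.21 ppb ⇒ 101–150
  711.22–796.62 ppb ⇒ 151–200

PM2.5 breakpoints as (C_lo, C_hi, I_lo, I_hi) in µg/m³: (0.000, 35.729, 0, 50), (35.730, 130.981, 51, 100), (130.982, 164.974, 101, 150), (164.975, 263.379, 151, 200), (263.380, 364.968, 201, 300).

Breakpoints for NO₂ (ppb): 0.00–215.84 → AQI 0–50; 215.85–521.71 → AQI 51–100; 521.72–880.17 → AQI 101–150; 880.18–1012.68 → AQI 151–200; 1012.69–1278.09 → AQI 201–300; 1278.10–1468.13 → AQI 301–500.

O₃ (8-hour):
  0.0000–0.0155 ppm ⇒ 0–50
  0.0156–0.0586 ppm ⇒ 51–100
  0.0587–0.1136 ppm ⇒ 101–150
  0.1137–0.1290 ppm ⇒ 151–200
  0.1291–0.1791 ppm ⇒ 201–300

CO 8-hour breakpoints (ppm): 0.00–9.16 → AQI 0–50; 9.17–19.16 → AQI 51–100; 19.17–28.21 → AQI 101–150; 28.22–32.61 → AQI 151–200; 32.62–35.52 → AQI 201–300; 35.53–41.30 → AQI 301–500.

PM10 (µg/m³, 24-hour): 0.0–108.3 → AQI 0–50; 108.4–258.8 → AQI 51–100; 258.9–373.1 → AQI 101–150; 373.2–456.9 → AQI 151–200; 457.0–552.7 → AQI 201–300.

SO₂ 676.05: bracket 458.22–711.21 → index 101–150; slope 49/252.99, offset 217.83.
AQI = 101 + 49/252.99·217.83 ≈ 143.19 ⇒ 143.
PM2.5 263.817: bracket 263.380–364.968 → index 201–300; slope 99/101.588, offset 0.437.
AQI = 201 + 99/101.588·0.437 ≈ 201.43 ⇒ 201.
NO₂ 1324.36: bracket 1278.10–1468.13 → index 301–500; slope 199/190.03, offset 46.26.
AQI = 301 + 199/190.03·46.26 ≈ 349.44 ⇒ 349.
O₃ 0.0188: bracket 0.0156–0.0586 → index 51–100; slope 49/0.0430, offset 0.0032.
AQI = 51 + 49/0.0430·0.0032 ≈ 54.65 ⇒ 55.
CO: row 32.62–35.52 (AQI 201–300). (300−201)·(33.79−32.62)/(35.52−32.62) + 201 = 99·1.17/2.90 + 201 ≈ 240.94 → 241.
PM10: row 373.2–456.9 (AQI 151–200). (200−151)·(420.6−373.2)/(456.9−373.2) + 151 = 49·47.4/83.7 + 151 ≈ 178.75 → 179.
Sub-indices: SO₂→143, PM2.5→201, NO₂→349, O₃→55, CO→241, PM10→179. Overall AQI = max = 349; dominant pollutant is NO₂.
AQI 349: Hazardous.

349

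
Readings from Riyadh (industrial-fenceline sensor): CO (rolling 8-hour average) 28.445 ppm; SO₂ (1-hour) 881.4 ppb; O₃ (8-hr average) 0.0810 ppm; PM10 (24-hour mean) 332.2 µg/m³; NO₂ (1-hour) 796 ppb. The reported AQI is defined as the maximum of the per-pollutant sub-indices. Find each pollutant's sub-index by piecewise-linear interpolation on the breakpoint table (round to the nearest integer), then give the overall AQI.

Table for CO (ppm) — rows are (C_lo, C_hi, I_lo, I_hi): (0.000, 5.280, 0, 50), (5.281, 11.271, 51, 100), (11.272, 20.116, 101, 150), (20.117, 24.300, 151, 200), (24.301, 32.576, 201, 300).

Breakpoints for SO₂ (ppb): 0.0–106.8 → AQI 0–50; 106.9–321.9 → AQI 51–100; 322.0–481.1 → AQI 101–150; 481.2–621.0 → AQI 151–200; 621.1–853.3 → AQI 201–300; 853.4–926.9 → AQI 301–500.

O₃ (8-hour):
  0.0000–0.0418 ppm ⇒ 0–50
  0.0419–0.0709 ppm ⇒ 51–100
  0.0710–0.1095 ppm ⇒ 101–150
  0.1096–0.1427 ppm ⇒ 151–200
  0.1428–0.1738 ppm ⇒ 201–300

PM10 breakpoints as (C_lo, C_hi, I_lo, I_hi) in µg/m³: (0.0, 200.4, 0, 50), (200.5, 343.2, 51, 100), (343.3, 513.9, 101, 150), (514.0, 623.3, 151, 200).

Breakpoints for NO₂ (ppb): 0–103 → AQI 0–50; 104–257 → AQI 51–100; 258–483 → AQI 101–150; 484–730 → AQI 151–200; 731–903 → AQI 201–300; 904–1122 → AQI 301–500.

377

CO: 28.445 ∈ [24.301, 32.576] ↔ index [201, 300].
201 + (28.445−24.301)·(300−201)/(32.576−24.301) = 201 + 4.144·99/8.275 ≈ 250.58, so AQI = 251.
SO₂: 881.4 ∈ [853.4, 926.9] ↔ index [301, 500].
301 + (881.4−853.4)·(500−301)/(926.9−853.4) = 301 + 28.0·199/73.5 ≈ 376.81, so AQI = 377.
O₃: row 0.0710–0.1095 (AQI 101–150). (150−101)·(0.0810−0.0710)/(0.1095−0.0710) + 101 = 49·0.0100/0.0385 + 101 ≈ 113.73 → 114.
PM10: 332.2 lies in 200.5–343.2, so I_lo=51, I_hi=100, C_lo=200.5, C_hi=343.2.
(100−51)/(343.2−200.5) × (332.2−200.5) + 51 = 49/142.7 × 131.7 + 51 ≈ 96.22 → 96.
NO₂ 796: bracket 731–903 → index 201–300; slope 99/172, offset 65.
AQI = 201 + 99/172·65 ≈ 238.41 ⇒ 238.
Sub-indices: CO→251, SO₂→377, O₃→114, PM10→96, NO₂→238. Overall AQI = max = 377; dominant pollutant is SO₂.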